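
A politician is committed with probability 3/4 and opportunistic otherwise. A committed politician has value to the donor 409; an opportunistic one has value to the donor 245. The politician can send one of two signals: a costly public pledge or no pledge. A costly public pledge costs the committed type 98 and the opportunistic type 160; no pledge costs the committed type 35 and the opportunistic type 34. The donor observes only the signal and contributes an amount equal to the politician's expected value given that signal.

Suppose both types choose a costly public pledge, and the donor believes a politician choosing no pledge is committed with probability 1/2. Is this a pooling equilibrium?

At the pooled signal (pledge) the donor holds the prior 3/4 and pays 3/4·409 + 1/4·245 = 368. Off-path (no pledge) belief 1/2 gives 1/2·409 + 1/2·245 = 327.
Committed: pledge gives 368 − 98 = 270; no pledge gives 327 − 35 = 292. Deviates. ✗
Opportunistic: pledge gives 368 − 160 = 208; no pledge gives 327 − 34 = 293. Deviates. ✗

No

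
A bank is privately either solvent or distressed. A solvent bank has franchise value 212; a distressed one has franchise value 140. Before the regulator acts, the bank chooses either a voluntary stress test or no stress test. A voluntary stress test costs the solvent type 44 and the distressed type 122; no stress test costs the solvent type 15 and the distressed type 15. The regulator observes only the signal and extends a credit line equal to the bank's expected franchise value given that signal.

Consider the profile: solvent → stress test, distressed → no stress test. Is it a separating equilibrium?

If types separate, stress test earns payment 212 and no stress test earns 140.
Solvent: stress test gives 212 − 44 = 168; no stress test gives 140 − 15 = 125. No deviation. ✓
Distressed: no stress test gives 140 − 15 = 125; stress test gives 212 − 122 = 90. No deviation. ✓
Neither type gains from mimicking the other.

Yes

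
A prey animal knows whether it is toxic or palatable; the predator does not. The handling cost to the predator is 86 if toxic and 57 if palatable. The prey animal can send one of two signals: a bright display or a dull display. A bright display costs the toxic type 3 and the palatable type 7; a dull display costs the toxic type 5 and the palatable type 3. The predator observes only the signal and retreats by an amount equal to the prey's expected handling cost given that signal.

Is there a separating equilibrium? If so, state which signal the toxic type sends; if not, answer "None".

Try toxic → bright display, palatable → dull display:
  If types separate, bright display earns payment 86 and dull display earns 57.
  Toxic: bright display gives 86 − 3 = 83; dull display gives 57 − 5 = 52. No deviation. ✓
  Palatable: dull display gives 57 − 3 = 54; bright display gives 86 − 7 = 79. Would deviate. ✗
Try toxic → dull display, palatable → bright display:
  If types separate, dull display earns payment 86 and bright display earns 57.
  Toxic: dull display gives 86 − 5 = 81; bright display gives 57 − 3 = 54. No deviation. ✓
  Palatable: bright display gives 57 − 7 = 50; dull display gives 86 − 3 = 83. Would deviate. ✗
Neither assignment is incentive-compatible.

None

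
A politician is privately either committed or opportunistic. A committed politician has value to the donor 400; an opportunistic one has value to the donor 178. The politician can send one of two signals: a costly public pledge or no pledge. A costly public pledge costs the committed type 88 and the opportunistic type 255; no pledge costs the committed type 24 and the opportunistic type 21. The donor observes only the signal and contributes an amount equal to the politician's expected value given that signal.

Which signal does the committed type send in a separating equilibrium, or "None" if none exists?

pledge

Try committed → pledge, opportunistic → no pledge:
  If types separate, pledge earns payment 400 and no pledge earns 178.
  Committed: pledge gives 400 − 88 = 312; no pledge gives 178 − 24 = 154. No deviation. ✓
  Opportunistic: no pledge gives 178 − 21 = 157; pledge gives 400 − 255 = 145. No deviation. ✓
Both hold — the committed type sends pledge.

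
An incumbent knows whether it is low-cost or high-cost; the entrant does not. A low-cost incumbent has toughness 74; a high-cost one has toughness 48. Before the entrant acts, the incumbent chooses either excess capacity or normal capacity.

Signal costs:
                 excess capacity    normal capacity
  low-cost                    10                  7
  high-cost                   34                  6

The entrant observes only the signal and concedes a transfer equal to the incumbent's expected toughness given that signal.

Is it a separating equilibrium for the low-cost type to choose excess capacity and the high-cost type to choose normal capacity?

If types separate, excess capacity earns payment 74 and normal capacity earns 48.
Low-cost: excess capacity gives 74 − 10 = 64; normal capacity gives 48 − 7 = 41. No deviation. ✓
High-cost: normal capacity gives 48 − 6 = 42; excess capacity gives 74 − 34 = 40. No deviation. ✓
Neither type gains from mimicking the other.

Yes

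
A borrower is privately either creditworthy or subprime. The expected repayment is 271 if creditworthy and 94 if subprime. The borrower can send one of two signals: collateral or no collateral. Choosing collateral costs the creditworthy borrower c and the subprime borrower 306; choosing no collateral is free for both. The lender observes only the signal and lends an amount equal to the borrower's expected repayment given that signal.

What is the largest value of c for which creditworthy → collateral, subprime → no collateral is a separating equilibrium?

177

Under separation: collateral → creditworthy (pays 271); no collateral → subprime (pays 94).
Subprime: 94 − 0 = 94 ≥ 271 − 306 = -35. Holds regardless of c. ✓
Creditworthy: 271 − c ≥ 94 − 0, so c ≤ 271 − 94 = 177.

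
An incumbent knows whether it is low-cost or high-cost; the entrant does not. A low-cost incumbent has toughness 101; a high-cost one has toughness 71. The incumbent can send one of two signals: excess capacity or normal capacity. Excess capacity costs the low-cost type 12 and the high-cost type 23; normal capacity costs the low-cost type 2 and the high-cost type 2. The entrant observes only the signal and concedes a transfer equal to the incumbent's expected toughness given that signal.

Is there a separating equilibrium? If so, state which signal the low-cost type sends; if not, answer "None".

None

Try low-cost → excess capacity, high-cost → normal capacity:
  If types separate, excess capacity earns payment 101 and normal capacity earns 71.
  Low-cost: excess capacity gives 101 − 12 = 89; normal capacity gives 71 − 2 = 69. No deviation. ✓
  High-cost: normal capacity gives 71 − 2 = 69; excess capacity gives 101 − 23 = 78. Would deviate. ✗
Try low-cost → normal capacity, high-cost → excess capacity:
  If types separate, normal capacity earns payment 101 and excess capacity earns 71.
  Low-cost: normal capacity gives 101 − 2 = 99; excess capacity gives 71 − 12 = 59. No deviation. ✓
  High-cost: excess capacity gives 71 − 23 = 48; normal capacity gives 101 − 2 = 99. Would deviate. ✗
Neither assignment is incentive-compatible.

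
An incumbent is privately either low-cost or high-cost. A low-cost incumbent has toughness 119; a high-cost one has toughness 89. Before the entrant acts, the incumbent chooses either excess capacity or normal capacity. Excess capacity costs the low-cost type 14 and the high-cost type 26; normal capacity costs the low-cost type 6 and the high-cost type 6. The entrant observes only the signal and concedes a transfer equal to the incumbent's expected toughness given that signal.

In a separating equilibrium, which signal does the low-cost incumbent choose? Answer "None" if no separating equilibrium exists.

Try low-cost → excess capacity, high-cost → normal capacity:
  Under separation the entrant infers type exactly: excess capacity → low-cost (pays 119), normal capacity → high-cost (pays 89).
  Low-cost: excess capacity gives 119 − 14 = 105; normal capacity gives 89 − 6 = 83. No deviation. ✓
  High-cost: normal capacity gives 89 − 6 = 83; excess capacity gives 119 − 26 = 93. Would deviate. ✗
Try low-cost → normal capacity, high-cost → excess capacity:
  Under separation the entrant infers type exactly: normal capacity → low-cost (pays 119), excess capacity → high-cost (pays 89).
  Low-cost: normal capacity gives 119 − 6 = 113; excess capacity gives 89 − 14 = 75. No deviation. ✓
  High-cost: excess capacity gives 89 − 26 = 63; normal capacity gives 119 − 6 = 113. Would deviate. ✗
Neither assignment is incentive-compatible.

None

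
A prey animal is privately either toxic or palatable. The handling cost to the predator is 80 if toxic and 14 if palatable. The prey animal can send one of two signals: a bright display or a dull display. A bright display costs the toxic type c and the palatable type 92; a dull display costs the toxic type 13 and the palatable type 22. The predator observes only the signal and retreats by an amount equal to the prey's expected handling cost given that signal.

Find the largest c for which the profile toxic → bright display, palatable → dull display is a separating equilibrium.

Under separation: bright display → toxic (pays 80); dull display → palatable (pays 14).
Palatable: 14 − 22 = -8 ≥ 80 − 92 = -12. Holds regardless of c. ✓
Toxic: 80 − c ≥ 14 − 13, so c ≤ 80 − 1 = 79.

79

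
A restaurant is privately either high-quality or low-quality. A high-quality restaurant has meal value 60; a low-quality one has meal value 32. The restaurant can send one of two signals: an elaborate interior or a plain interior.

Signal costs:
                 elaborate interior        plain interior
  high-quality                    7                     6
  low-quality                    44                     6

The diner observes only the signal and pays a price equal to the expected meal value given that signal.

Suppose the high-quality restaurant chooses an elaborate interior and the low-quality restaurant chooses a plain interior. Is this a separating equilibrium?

Yes

If types separate, elaborate interior earns payment 60 and plain interior earns 32.
High-quality: elaborate interior gives 60 − 7 = 53; plain interior gives 32 − 6 = 26. No deviation. ✓
Low-quality: plain interior gives 32 − 6 = 26; elaborate interior gives 60 − 44 = 16. No deviation. ✓
Neither type gains from mimicking the other.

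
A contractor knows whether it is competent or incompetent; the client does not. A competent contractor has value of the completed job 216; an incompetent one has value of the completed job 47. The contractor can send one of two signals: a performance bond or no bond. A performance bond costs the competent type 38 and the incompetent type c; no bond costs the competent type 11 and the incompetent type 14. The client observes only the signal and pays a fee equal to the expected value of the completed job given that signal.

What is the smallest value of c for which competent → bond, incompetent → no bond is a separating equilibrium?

183

Under separation: bond → competent (pays 216); no bond → incompetent (pays 47).
Competent: 216 − 38 = 178 ≥ 47 − 11 = 36. Holds regardless of c. ✓
Incompetent: 47 − 14 ≥ 216 − c, so c ≥ 216 − 33 = 183.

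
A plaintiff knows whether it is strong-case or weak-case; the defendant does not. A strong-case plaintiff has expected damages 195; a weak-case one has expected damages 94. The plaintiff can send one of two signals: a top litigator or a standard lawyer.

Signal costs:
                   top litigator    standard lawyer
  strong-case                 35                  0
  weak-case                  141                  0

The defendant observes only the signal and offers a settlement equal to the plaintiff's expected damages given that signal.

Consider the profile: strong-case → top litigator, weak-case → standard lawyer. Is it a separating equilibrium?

Yes

Under separation the defendant infers type exactly: top litigator → strong-case (pays 195), standard lawyer → weak-case (pays 94).
Strong-case: top litigator gives 195 − 35 = 160; standard lawyer gives 94 − 0 = 94. No deviation. ✓
Weak-case: standard lawyer gives 94 − 0 = 94; top litigator gives 195 − 141 = 54. No deviation. ✓
Both incentive constraints hold.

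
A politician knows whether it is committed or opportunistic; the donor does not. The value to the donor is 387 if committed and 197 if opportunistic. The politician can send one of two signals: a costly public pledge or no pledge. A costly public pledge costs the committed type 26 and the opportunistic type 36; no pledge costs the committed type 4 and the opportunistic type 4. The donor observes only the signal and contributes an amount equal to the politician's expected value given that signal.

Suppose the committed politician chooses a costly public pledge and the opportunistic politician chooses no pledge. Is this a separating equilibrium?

No

Under separation the donor infers type exactly: pledge → committed (pays 387), no pledge → opportunistic (pays 197).
Committed: pledge gives 387 − 26 = 361; no pledge gives 197 − 4 = 193. No deviation. ✓
Opportunistic: no pledge gives 197 − 4 = 193; pledge gives 387 − 36 = 351. Would deviate. ✗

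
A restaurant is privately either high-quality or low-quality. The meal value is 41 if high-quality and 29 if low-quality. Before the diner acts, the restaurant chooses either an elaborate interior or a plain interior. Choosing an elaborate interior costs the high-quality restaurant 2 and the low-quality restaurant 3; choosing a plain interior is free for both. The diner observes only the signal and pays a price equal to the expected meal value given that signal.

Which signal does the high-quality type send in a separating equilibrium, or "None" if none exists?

Try high-quality → elaborate interior, low-quality → plain interior:
  Under separation the diner infers type exactly: elaborate interior → high-quality (pays 41), plain interior → low-quality (pays 29).
  High-quality: elaborate interior gives 41 − 2 = 39; plain interior gives 29 − 0 = 29. No deviation. ✓
  Low-quality: plain interior gives 29 − 0 = 29; elaborate interior gives 41 − 3 = 38. Would deviate. ✗
Try high-quality → plain interior, low-quality → elaborate interior:
  Under separation the diner infers type exactly: plain interior → high-quality (pays 41), elaborate interior → low-quality (pays 29).
  High-quality: plain interior gives 41 − 0 = 41; elaborate interior gives 29 − 2 = 27. No deviation. ✓
  Low-quality: elaborate interior gives 29 − 3 = 26; plain interior gives 41 − 0 = 41. Would deviate. ✗
Neither assignment is incentive-compatible.

None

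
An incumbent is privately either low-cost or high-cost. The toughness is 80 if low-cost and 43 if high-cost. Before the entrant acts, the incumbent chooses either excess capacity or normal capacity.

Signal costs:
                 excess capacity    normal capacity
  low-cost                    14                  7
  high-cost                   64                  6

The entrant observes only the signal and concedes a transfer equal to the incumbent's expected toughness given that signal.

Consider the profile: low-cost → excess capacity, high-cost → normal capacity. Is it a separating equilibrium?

Yes

If types separate, excess capacity earns payment 80 and normal capacity earns 43.
Low-cost: excess capacity gives 80 − 14 = 66; normal capacity gives 43 − 7 = 36. No deviation. ✓
High-cost: normal capacity gives 43 − 6 = 37; excess capacity gives 80 − 64 = 16. No deviation. ✓
Both incentive constraints hold.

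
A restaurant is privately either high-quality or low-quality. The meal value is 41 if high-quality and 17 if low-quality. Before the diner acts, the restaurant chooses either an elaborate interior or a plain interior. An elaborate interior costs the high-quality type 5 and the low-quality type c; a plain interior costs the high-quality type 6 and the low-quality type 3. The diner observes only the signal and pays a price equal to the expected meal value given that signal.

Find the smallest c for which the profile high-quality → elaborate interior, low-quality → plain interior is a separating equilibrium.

27

Under separation: elaborate interior → high-quality (pays 41); plain interior → low-quality (pays 17).
High-quality: 41 − 5 = 36 ≥ 17 − 6 = 11. Holds regardless of c. ✓
Low-quality: 17 − 3 ≥ 41 − c, so c ≥ 41 − 14 = 27.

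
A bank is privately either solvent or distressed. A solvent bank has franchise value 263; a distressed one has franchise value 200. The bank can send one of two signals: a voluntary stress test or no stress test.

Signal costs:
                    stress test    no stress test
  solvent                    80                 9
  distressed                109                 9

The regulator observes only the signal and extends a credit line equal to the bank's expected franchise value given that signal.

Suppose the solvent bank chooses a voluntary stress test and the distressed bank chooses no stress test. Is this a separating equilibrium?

No

Under separation the regulator infers type exactly: stress test → solvent (pays 263), no stress test → distressed (pays 200).
Solvent: stress test gives 263 − 80 = 183; no stress test gives 200 − 9 = 191. Would deviate. ✗
Distressed: no stress test gives 200 − 9 = 191; stress test gives 263 − 109 = 154. No deviation. ✓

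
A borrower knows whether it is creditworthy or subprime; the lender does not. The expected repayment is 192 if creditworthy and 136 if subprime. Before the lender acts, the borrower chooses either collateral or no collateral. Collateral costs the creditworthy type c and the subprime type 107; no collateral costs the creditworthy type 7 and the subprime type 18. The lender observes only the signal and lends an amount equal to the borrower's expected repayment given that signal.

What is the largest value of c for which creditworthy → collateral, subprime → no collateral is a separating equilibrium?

Under separation: collateral → creditworthy (pays 192); no collateral → subprime (pays 136).
Subprime: 136 − 18 = 118 ≥ 192 − 107 = 85. Holds regardless of c. ✓
Creditworthy: 192 − c ≥ 136 − 7, so c ≤ 192 − 129 = 63.

63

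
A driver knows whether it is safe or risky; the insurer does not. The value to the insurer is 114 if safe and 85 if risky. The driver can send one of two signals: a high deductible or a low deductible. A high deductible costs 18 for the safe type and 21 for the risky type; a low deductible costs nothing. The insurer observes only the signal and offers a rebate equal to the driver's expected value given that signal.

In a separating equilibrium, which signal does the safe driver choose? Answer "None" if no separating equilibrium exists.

Try safe → high deductible, risky → low deductible:
  If types separate, high deductible earns payment 114 and low deductible earns 85.
  Safe: high deductible gives 114 − 18 = 96; low deductible gives 85 − 0 = 85. No deviation. ✓
  Risky: low deductible gives 85 − 0 = 85; high deductible gives 114 − 21 = 93. Would deviate. ✗
Try safe → low deductible, risky → high deductible:
  If types separate, low deductible earns payment 114 and high deductible earns 85.
  Safe: low deductible gives 114 − 0 = 114; high deductible gives 85 − 18 = 67. No deviation. ✓
  Risky: high deductible gives 85 − 21 = 64; low deductible gives 114 − 0 = 114. Would deviate. ✗
Neither assignment is incentive-compatible.

None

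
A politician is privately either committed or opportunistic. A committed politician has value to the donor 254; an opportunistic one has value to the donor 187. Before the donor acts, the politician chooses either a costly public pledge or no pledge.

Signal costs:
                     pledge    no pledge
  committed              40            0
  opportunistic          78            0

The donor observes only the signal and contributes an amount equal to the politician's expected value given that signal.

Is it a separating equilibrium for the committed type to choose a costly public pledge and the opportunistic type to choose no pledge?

Yes

If types separate, pledge earns payment 254 and no pledge earns 187.
Committed: pledge gives 254 − 40 = 214; no pledge gives 187 − 0 = 187. No deviation. ✓
Opportunistic: no pledge gives 187 − 0 = 187; pledge gives 254 − 78 = 176. No deviation. ✓
Neither type gains from mimicking the other.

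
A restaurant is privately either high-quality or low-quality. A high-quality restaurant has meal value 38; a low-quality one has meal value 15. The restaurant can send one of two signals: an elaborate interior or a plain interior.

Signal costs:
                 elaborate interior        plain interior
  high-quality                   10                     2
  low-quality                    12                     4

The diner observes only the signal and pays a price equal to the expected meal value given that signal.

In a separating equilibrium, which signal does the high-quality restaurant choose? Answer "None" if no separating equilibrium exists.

None

Try high-quality → elaborate interior, low-quality → plain interior:
  Under separation the diner infers type exactly: elaborate interior → high-quality (pays 38), plain interior → low-quality (pays 15).
  High-quality: elaborate interior gives 38 − 10 = 28; plain interior gives 15 − 2 = 13. No deviation. ✓
  Low-quality: plain interior gives 15 − 4 = 11; elaborate interior gives 38 − 12 = 26. Would deviate. ✗
Try high-quality → plain interior, low-quality → elaborate interior:
  Under separation the diner infers type exactly: plain interior → high-quality (pays 38), elaborate interior → low-quality (pays 15).
  High-quality: plain interior gives 38 − 2 = 36; elaborate interior gives 15 − 10 = 5. No deviation. ✓
  Low-quality: elaborate interior gives 15 − 12 = 3; plain interior gives 38 − 4 = 34. Would deviate. ✗
Neither assignment is incentive-compatible.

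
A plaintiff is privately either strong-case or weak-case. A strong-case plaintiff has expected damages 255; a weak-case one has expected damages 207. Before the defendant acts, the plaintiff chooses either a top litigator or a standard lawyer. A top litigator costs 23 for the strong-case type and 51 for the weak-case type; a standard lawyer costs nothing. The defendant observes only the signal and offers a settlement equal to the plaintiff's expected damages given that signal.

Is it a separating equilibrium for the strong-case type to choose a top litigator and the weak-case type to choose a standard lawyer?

Under separation the defendant infers type exactly: top litigator → strong-case (pays 255), standard lawyer → weak-case (pays 207).
Strong-case: top litigator gives 255 − 23 = 232; standard lawyer gives 207 − 0 = 207. No deviation. ✓
Weak-case: standard lawyer gives 207 − 0 = 207; top litigator gives 255 − 51 = 204. No deviation. ✓
Neither type gains from mimicking the other.

Yes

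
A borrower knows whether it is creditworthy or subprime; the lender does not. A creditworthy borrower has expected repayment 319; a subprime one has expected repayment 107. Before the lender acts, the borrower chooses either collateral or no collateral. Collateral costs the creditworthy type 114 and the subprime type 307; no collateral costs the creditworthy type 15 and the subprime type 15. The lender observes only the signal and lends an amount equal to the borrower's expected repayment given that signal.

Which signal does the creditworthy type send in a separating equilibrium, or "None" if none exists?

collateral

Try creditworthy → collateral, subprime → no collateral:
  Under separation the lender infers type exactly: collateral → creditworthy (pays 319), no collateral → subprime (pays 107).
  Creditworthy: collateral gives 319 − 114 = 205; no collateral gives 107 − 15 = 92. No deviation. ✓
  Subprime: no collateral gives 107 − 15 = 92; collateral gives 319 − 307 = 12. No deviation. ✓
Both hold — the creditworthy type sends collateral.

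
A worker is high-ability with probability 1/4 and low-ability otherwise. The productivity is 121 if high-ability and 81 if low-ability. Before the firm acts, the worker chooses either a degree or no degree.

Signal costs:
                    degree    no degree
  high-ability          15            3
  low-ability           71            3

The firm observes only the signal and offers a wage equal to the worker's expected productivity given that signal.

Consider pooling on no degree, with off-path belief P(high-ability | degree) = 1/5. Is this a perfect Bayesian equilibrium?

Yes

At the pooled signal (no degree) the firm holds the prior 1/4 and pays 1/4·121 + 3/4·81 = 91. Off-path (degree) belief 1/5 gives 1/5·121 + 4/5·81 = 89.
High-ability: no degree gives 91 − 3 = 88; degree gives 89 − 15 = 74. Stays. ✓
Low-ability: no degree gives 91 − 3 = 88; degree gives 89 − 71 = 18. Stays. ✓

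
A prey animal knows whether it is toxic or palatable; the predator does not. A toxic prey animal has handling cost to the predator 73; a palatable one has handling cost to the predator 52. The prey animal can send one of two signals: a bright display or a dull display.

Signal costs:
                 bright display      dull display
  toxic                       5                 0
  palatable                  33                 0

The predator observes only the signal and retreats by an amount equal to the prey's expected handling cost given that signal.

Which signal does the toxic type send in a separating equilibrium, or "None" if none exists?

bright display

Try toxic → bright display, palatable → dull display:
  If types separate, bright display earns payment 73 and dull display earns 52.
  Toxic: bright display gives 73 − 5 = 68; dull display gives 52 − 0 = 52. No deviation. ✓
  Palatable: dull display gives 52 − 0 = 52; bright display gives 73 − 33 = 40. No deviation. ✓
Both hold — the toxic type sends bright display.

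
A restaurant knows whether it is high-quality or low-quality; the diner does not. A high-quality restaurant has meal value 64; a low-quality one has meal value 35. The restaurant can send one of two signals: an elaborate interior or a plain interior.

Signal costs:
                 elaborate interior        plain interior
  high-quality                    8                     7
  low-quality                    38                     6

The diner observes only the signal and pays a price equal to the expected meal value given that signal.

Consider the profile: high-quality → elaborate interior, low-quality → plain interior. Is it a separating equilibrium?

Under separation the diner infers type exactly: elaborate interior → high-quality (pays 64), plain interior → low-quality (pays 35).
High-quality: elaborate interior gives 64 − 8 = 56; plain interior gives 35 − 7 = 28. No deviation. ✓
Low-quality: plain interior gives 35 − 6 = 29; elaborate interior gives 64 − 38 = 26. No deviation. ✓
Both incentive constraints hold.

Yes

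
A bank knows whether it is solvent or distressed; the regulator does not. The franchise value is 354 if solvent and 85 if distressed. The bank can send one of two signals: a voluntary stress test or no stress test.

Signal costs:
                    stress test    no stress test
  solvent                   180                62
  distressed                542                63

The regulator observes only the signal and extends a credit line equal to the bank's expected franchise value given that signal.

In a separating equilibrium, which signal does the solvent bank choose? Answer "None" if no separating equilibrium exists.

stress test

Try solvent → stress test, distressed → no stress test:
  If types separate, stress test earns payment 354 and no stress test earns 85.
  Solvent: stress test gives 354 − 180 = 174; no stress test gives 85 − 62 = 23. No deviation. ✓
  Distressed: no stress test gives 85 − 63 = 22; stress test gives 354 − 542 = -188. No deviation. ✓
Both hold — the solvent type sends stress test.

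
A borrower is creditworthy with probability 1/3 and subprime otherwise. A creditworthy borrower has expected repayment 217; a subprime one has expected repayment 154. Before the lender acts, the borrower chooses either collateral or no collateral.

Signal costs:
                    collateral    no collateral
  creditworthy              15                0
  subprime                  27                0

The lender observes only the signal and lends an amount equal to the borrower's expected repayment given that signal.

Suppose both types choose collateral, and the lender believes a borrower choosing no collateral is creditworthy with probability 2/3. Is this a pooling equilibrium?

No

On the equilibrium path (collateral) the lender holds the prior 1/3 and pays 1/3·217 + 2/3·154 = 175. Off-path (no collateral) belief 2/3 gives 2/3·217 + 1/3·154 = 196.
Creditworthy: collateral gives 175 − 15 = 160; no collateral gives 196 − 0 = 196. Deviates. ✗
Subprime: collateral gives 175 − 27 = 148; no collateral gives 196 − 0 = 196. Deviates. ✗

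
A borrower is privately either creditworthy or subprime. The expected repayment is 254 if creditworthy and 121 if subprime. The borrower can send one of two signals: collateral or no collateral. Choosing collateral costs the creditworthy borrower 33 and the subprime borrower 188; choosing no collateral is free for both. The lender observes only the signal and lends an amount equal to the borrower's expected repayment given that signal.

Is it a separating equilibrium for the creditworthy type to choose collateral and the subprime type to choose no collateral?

Yes

If types separate, collateral earns payment 254 and no collateral earns 121.
Creditworthy: collateral gives 254 − 33 = 221; no collateral gives 121 − 0 = 121. No deviation. ✓
Subprime: no collateral gives 121 − 0 = 121; collateral gives 254 − 188 = 66. No deviation. ✓
Neither type gains from mimicking the other.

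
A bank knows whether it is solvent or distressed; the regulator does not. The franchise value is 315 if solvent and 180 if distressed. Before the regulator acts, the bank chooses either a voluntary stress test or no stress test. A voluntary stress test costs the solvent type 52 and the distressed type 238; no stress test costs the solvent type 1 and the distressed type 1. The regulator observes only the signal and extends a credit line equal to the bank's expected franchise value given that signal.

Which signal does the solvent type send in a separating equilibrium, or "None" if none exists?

Try solvent → stress test, distressed → no stress test:
  If types separate, stress test earns payment 315 and no stress test earns 180.
  Solvent: stress test gives 315 − 52 = 263; no stress test gives 180 − 1 = 179. No deviation. ✓
  Distressed: no stress test gives 180 − 1 = 179; stress test gives 315 − 238 = 77. No deviation. ✓
Both hold — the solvent type sends stress test.

stress test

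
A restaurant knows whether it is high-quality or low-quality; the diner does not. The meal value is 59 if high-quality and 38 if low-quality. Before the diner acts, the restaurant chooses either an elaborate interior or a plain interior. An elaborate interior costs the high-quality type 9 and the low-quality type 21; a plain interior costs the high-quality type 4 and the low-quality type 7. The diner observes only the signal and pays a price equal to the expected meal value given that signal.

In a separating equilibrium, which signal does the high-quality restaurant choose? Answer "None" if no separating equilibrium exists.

Try high-quality → elaborate interior, low-quality → plain interior:
  Under separation the diner infers type exactly: elaborate interior → high-quality (pays 59), plain interior → low-quality (pays 38).
  High-quality: elaborate interior gives 59 − 9 = 50; plain interior gives 38 − 4 = 34. No deviation. ✓
  Low-quality: plain interior gives 38 − 7 = 31; elaborate interior gives 59 − 21 = 38. Would deviate. ✗
Try high-quality → plain interior, low-quality → elaborate interior:
  Under separation the diner infers type exactly: plain interior → high-quality (pays 59), elaborate interior → low-quality (pays 38).
  High-quality: plain interior gives 59 − 4 = 55; elaborate interior gives 38 − 9 = 29. No deviation. ✓
  Low-quality: elaborate interior gives 38 − 21 = 17; plain interior gives 59 − 7 = 52. Would deviate. ✗
Neither assignment is incentive-compatible.

None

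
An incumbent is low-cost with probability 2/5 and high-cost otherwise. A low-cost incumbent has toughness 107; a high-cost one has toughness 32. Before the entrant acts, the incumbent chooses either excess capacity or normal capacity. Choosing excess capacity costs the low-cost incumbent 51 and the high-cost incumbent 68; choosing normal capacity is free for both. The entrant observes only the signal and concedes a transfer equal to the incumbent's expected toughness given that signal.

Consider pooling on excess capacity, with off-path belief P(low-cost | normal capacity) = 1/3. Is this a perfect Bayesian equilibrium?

At the pooled signal (excess capacity) the entrant holds the prior 2/5 and pays 2/5·107 + 3/5·32 = 62. Off-path (normal capacity) belief 1/3 gives 1/3·107 + 2/3·32 = 57.
Low-cost: excess capacity gives 62 − 51 = 11; normal capacity gives 57 − 0 = 57. Deviates. ✗
High-cost: excess capacity gives 62 − 68 = -6; normal capacity gives 57 − 0 = 57. Deviates. ✗

No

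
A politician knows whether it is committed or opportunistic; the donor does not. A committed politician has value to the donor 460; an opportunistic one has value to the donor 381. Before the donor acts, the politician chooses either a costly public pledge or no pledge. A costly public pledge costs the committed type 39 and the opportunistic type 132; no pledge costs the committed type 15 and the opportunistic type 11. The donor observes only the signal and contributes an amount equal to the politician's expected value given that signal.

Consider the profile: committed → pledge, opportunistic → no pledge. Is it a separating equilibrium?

If types separate, pledge earns payment 460 and no pledge earns 381.
Committed: pledge gives 460 − 39 = 421; no pledge gives 381 − 15 = 366. No deviation. ✓
Opportunistic: no pledge gives 381 − 11 = 370; pledge gives 460 − 132 = 328. No deviation. ✓
Neither type gains from mimicking the other.

Yes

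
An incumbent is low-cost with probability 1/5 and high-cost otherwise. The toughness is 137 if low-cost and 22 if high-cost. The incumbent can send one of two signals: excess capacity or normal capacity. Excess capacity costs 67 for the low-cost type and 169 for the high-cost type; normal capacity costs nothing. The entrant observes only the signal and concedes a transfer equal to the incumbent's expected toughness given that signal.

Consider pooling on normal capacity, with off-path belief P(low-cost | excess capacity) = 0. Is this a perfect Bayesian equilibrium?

At the pooled signal (normal capacity) the entrant holds the prior 1/5 and pays 1/5·137 + 4/5·22 = 45. Off-path (excess capacity) belief 0 gives 0·137 + 1·22 = 22.
Low-cost: normal capacity gives 45 − 0 = 45; excess capacity gives 22 − 67 = -45. Stays. ✓
High-cost: normal capacity gives 45 − 0 = 45; excess capacity gives 22 − 169 = -147. Stays. ✓

Yes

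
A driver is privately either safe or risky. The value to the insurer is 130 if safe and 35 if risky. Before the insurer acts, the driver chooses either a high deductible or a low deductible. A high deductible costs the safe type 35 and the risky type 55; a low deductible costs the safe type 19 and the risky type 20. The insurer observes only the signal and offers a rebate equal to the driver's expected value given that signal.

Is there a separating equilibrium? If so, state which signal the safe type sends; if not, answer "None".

None

Try safe → high deductible, risky → low deductible:
  If types separate, high deductible earns payment 130 and low deductible earns 35.
  Safe: high deductible gives 130 − 35 = 95; low deductible gives 35 − 19 = 16. No deviation. ✓
  Risky: low deductible gives 35 − 20 = 15; high deductible gives 130 − 55 = 75. Would deviate. ✗
Try safe → low deductible, risky → high deductible:
  If types separate, low deductible earns payment 130 and high deductible earns 35.
  Safe: low deductible gives 130 − 19 = 111; high deductible gives 35 − 35 = 0. No deviation. ✓
  Risky: high deductible gives 35 − 55 = -20; low deductible gives 130 − 20 = 110. Would deviate. ✗
Neither assignment is incentive-compatible.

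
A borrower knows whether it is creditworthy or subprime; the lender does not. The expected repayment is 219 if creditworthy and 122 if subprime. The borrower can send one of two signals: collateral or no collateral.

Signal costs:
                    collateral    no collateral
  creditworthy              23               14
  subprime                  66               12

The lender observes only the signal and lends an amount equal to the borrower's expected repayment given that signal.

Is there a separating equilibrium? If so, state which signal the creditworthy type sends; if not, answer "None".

None

Try creditworthy → collateral, subprime → no collateral:
  Under separation the lender infers type exactly: collateral → creditworthy (pays 219), no collateral → subprime (pays 122).
  Creditworthy: collateral gives 219 − 23 = 196; no collateral gives 122 − 14 = 108. No deviation. ✓
  Subprime: no collateral gives 122 − 12 = 110; collateral gives 219 − 66 = 153. Would deviate. ✗
Try creditworthy → no collateral, subprime → collateral:
  Under separation the lender infers type exactly: no collateral → creditworthy (pays 219), collateral → subprime (pays 122).
  Creditworthy: no collateral gives 219 − 14 = 205; collateral gives 122 − 23 = 99. No deviation. ✓
  Subprime: collateral gives 122 − 66 = 56; no collateral gives 219 − 12 = 207. Would deviate. ✗
Neither assignment is incentive-compatible.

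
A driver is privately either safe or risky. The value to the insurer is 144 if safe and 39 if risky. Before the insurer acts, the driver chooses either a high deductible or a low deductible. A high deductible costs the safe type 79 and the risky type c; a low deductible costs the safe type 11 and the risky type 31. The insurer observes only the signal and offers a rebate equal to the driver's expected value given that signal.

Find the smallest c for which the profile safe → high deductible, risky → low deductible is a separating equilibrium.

136

Under separation: high deductible → safe (pays 144); low deductible → risky (pays 39).
Safe: 144 − 79 = 65 ≥ 39 − 11 = 28. Holds regardless of c. ✓
Risky: 39 − 31 ≥ 144 − c, so c ≥ 144 − 8 = 136.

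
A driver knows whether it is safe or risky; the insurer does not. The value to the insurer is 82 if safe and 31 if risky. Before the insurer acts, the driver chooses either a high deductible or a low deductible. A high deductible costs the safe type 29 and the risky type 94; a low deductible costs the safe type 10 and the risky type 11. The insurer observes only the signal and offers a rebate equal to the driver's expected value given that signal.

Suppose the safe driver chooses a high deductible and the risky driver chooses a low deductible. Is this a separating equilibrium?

Yes

Under separation the insurer infers type exactly: high deductible → safe (pays 82), low deductible → risky (pays 31).
Safe: high deductible gives 82 − 29 = 53; low deductible gives 31 − 10 = 21. No deviation. ✓
Risky: low deductible gives 31 − 11 = 20; high deductible gives 82 − 94 = -12. No deviation. ✓
Both incentive constraints hold.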